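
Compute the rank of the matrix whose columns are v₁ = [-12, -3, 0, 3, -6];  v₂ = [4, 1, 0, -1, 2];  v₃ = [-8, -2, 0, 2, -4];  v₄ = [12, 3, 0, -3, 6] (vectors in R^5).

Put the 5×4 matrix [v₁|v₂|v₃|v₄] into echelon form.
There is 1 pivot column, so rank = 1.

rank 1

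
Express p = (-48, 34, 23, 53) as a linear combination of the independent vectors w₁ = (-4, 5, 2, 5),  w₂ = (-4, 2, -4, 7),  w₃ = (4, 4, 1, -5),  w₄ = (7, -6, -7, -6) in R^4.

Set up the augmented matrix [w₁ | w₂ | w₃ | w₄ | p] and row-reduce.
Row-reducing the augmented matrix gives the unique coefficients (c₁, …, c₄) = (2, 2, -1, -4).

p = 2w₁ + 2w₂ - w₃ - 4w₄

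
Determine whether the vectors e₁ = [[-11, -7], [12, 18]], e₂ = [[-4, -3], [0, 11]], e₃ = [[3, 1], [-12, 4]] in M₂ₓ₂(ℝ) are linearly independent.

Take coordinates with respect to the standard basis {E₁₁, E₁₂, E₂₁, E₂₂}.
Row-reduce the matrix whose columns are e₁, e₂, e₃.
The reduction yields 2 nonzero rows, so the rank is 2.
Since rank 2 < 3, the set is linearly dependent.

linearly dependent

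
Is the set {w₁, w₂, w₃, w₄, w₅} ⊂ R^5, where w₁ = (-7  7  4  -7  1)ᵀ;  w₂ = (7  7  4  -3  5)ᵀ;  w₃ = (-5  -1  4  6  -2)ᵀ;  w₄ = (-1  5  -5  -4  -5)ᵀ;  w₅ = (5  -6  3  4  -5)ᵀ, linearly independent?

linearly independent

The matrix [w₁|w₂|w₃|w₄|w₅] has determinant 54168.
A nonzero determinant means the columns are linearly independent.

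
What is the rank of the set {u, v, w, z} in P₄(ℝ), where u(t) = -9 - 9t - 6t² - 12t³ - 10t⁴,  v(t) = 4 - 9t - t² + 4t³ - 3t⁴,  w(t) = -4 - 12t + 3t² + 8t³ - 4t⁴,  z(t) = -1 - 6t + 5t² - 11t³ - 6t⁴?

Use coordinates relative to {1, t, …, t⁴}.
Row-reduce the 4×5 matrix with these as rows.
Exactly 4 pivots survive; hence the rank is 4.

4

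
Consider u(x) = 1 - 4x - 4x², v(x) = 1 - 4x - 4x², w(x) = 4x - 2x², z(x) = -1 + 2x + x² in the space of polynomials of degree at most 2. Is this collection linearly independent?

linearly dependent

Write each element as a coordinate vector in ℝ³ using {1, x, x²}.
There are 4 vectors in a 3-dimensional space, so they cannot be linearly independent.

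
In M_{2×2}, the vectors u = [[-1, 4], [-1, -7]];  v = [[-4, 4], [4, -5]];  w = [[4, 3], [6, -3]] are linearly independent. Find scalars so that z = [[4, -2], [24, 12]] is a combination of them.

Work in coordinates with respect to the standard basis {E₁₁, E₁₂, E₂₁, E₂₂}.
Solve the system with u, v, w as columns and z as the right-hand side.
Back-substitution yields (c₁, c₂, c₃) = (-4, 2, 2).

z = -4u + 2v + 2w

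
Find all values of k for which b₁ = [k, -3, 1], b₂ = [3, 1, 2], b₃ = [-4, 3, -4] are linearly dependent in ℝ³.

Place the vectors as rows of a 3×3 matrix; dependence ⇔ determinant zero.
The determinant works out to 1 - 10*k.
Solving 1 - 10*k = 0 yields k = 1/10.

k = 1/10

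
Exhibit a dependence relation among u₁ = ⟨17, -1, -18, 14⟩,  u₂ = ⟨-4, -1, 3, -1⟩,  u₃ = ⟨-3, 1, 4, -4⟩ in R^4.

Write the vectors as columns of a matrix and find a nonzero vector in its null space.
A generator of the null space is (1, 2, 3).

u₁ + 2u₂ + 3u₃ = 0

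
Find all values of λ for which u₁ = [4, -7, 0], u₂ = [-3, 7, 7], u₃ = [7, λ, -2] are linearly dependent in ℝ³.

λ = -51/4

The set is linearly dependent precisely when det[u₁; u₂; u₃] = 0.
Expanding, det = -28*λ - 357.
Setting this to zero gives λ = -51/4.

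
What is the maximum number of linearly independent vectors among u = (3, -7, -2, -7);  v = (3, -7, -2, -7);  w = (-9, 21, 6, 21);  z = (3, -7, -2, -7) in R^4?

Form the matrix with u, v, w, z as columns and reduce.
There is 1 pivot column, so rank = 1.

1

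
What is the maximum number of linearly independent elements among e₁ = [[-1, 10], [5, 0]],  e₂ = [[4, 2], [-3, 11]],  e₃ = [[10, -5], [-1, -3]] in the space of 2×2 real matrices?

Pass to coordinate vectors with respect to the basis {E₁₁, E₁₂, E₂₁, E₂₂}.
Row-reduce the 3×4 matrix with these as rows.
The echelon form has 3 nonzero rows, so the rank is 3.

3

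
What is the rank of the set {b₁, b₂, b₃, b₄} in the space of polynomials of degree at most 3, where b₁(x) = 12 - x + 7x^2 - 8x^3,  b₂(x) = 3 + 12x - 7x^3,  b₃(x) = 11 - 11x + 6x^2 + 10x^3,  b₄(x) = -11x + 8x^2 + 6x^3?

rank 4

Represent each element by its coordinate vector in ℝ⁴.
Apply Gaussian elimination to the matrix whose rows are b₁, b₂, b₃, b₄.
There are 4 pivot columns, so rank = 4.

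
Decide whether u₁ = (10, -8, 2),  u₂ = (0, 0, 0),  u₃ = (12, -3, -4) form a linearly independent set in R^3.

One of the vectors is the zero vector, so the set is linearly dependent.

linearly dependent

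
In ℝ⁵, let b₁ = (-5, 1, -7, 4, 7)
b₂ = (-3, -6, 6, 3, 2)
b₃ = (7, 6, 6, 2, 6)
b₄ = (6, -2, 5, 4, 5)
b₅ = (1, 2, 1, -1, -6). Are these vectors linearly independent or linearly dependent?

linearly independent

Row-reduce the matrix whose columns are b₁, b₂, b₃, b₄, b₅.
The reduction yields 5 nonzero rows, so the rank is 5.
Since rank = 5 (the number of vectors), the set is linearly independent.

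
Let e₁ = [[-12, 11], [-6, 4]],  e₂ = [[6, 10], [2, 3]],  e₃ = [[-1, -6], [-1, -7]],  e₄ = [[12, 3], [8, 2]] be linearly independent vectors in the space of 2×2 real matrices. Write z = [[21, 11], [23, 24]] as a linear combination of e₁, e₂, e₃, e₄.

Identify each element with its coordinate vector in ℝ⁴ via {E₁₁, E₁₂, E₂₁, E₂₂}.
Write z = c₁e₁ + … + c₄e₄ and equate components.
Back-substitution yields (c₁, …, c₄) = (1, -3, -3, 4).

z = e₁ - 3e₂ - 3e₃ + 4e₄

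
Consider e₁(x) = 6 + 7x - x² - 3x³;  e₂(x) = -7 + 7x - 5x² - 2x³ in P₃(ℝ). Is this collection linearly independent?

Write each element as a coordinate vector in ℝ⁴ using {1, x, …, x³}.
Row-reduce the matrix whose columns are e₁, e₂.
The reduction yields 2 nonzero rows, so the rank is 2.
Since rank = 2 (the number of vectors), the set is linearly independent.

linearly independent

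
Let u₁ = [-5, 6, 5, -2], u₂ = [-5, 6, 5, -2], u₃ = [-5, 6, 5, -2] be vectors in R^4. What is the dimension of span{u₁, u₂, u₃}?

dim = 1

Form the matrix with u₁, u₂, u₃ as columns and reduce.
Exactly 1 pivot survives; hence the rank is 1.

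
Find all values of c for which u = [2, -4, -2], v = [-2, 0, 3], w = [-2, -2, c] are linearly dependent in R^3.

c = 7/2

The set is linearly dependent precisely when det[u; v; w] = 0.
The determinant works out to 28 - 8*c.
This vanishes exactly when c = 7/2.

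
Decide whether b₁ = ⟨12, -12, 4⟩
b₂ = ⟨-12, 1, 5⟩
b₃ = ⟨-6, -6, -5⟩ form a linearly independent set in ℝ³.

linearly independent

Place the vectors as rows of a 3×3 matrix and reduce to echelon form.
The reduction yields 3 nonzero rows, so the rank is 3.
Since rank = 3 (the number of vectors), the set is linearly independent.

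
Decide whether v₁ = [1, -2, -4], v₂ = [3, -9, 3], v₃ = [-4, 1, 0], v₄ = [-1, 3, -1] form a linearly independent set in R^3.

linearly dependent

There are 4 vectors in a 3-dimensional space, so they cannot be linearly independent.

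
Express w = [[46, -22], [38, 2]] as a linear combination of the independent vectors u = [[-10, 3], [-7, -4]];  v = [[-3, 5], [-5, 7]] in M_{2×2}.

Take coordinate vectors relative to {E₁₁, E₁₂, E₂₁, E₂₂}.
Since u, v are independent, the coefficients expressing w are uniquely determined by a linear system.
The system has the unique solution (c₁, c₂) = (-4, -2).

w = -4u - 2v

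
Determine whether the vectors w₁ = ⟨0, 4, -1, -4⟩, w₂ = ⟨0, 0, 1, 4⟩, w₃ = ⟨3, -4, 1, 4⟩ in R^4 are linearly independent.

Row-reduce the matrix whose columns are w₁, w₂, w₃.
The reduction yields 3 nonzero rows, so the rank is 3.
Since rank = 3 (the number of vectors), the set is linearly independent.

linearly independent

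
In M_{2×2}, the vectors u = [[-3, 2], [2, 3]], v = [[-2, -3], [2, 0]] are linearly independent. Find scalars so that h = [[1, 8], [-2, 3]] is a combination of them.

h = u - 2v

Identify each element with its coordinate vector in ℝ⁴ via {E₁₁, E₁₂, E₂₁, E₂₂}.
Write h = c₁u + c₂v and equate components.
Row-reducing the augmented matrix gives the unique coefficients (c₁, c₂) = (1, -2).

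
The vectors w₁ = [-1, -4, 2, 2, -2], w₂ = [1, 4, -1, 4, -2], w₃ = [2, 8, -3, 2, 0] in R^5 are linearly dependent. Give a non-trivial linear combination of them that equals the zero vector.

Row-reduce the matrix with w₁, w₂, w₃ as columns; the null space gives the coefficients.
A generator of the null space is (1, -1, 1).

w₁ - w₂ + w₃ = 0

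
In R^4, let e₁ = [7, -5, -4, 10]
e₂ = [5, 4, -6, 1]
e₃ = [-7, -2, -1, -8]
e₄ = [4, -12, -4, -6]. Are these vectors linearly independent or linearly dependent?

The matrix [e₁|e₂|e₃|e₄] has determinant 6942.
A nonzero determinant means the columns are linearly independent.

linearly independent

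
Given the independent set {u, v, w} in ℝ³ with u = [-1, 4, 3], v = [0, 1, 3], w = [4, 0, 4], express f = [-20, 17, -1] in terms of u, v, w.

f = 4u + v - 4w

Write f = α₁u + … + α₃w and equate components.
The system has the unique solution (α₁, α₂, α₃) = (4, 1, -4).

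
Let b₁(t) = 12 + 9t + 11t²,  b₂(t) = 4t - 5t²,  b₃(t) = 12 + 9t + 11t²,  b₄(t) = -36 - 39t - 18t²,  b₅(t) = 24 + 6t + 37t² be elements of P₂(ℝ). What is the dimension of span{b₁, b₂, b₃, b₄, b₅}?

2

Use coordinates relative to {1, t, t²}.
Row-reduce the 5×3 matrix with these as rows.
There are 2 pivot columns, so rank = 2.
(With 5 elements in a 3-dimensional space the rank is at most 3.)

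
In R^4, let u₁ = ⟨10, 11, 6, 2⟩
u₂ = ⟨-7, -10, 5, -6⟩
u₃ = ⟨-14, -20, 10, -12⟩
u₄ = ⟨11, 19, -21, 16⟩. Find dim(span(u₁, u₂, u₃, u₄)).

Put the 4×4 matrix [u₁|u₂|u₃|u₄] into echelon form.
The echelon form has 2 nonzero rows, so the rank is 2.

2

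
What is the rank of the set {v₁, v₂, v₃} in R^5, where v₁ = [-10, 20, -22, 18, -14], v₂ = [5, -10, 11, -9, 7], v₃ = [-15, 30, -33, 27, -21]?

1

Form the matrix with v₁, v₂, v₃ as columns and reduce.
The echelon form has 1 nonzero row, so the rank is 1.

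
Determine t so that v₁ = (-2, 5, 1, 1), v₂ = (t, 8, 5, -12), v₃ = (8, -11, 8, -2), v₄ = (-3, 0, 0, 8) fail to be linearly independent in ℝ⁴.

The vectors are dependent exactly when the determinant of the matrix with rows v₁, v₂, v₃, v₄ vanishes.
The determinant works out to 1275 - 408*t.
Setting this to zero gives t = 25/8.

t = 25/8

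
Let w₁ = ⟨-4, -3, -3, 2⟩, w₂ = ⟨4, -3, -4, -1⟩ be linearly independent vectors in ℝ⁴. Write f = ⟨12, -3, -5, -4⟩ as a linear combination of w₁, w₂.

f = -w₁ + 2w₂

Since w₁, w₂ are independent, the coefficients expressing f are uniquely determined by a linear system.
Back-substitution yields (a₁, a₂) = (-1, 2).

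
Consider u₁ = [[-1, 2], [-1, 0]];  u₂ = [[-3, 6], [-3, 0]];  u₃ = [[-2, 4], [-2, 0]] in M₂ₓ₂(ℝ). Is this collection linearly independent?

linearly dependent

Take coordinates with respect to the standard basis {E₁₁, E₁₂, E₂₁, E₂₂}.
Row-reduce the matrix whose columns are u₁, u₂, u₃.
The reduction yields 1 nonzero row, so the rank is 1.
Since rank 1 < 3, the set is linearly dependent.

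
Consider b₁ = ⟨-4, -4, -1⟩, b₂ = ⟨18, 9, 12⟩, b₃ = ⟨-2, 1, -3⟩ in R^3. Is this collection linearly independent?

Form the 3×3 matrix with these as columns; its determinant is 0.
A zero determinant means the columns are linearly dependent.

linearly dependent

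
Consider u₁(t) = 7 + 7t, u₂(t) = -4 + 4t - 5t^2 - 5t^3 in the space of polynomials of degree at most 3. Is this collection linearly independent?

linearly independent

Take coordinates with respect to the standard basis {1, t, …, t^3}.
Row-reduce the matrix whose columns are u₁, u₂.
The reduction yields 2 nonzero rows, so the rank is 2.
Since rank = 2 (the number of vectors), the set is linearly independent.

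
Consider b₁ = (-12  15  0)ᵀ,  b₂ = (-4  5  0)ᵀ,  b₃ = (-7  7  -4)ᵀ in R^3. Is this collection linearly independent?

linearly dependent

Row-reduce the matrix whose columns are b₁, b₂, b₃.
The reduction yields 2 nonzero rows, so the rank is 2.
Since rank 2 < 3, the set is linearly dependent.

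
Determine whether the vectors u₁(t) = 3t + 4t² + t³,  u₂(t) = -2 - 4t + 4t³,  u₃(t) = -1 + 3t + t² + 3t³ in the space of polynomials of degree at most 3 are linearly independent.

linearly independent

Take coordinates with respect to the standard basis {1, t, …, t³}.
Row-reduce the matrix whose columns are u₁, u₂, u₃.
The reduction yields 3 nonzero rows, so the rank is 3.
Since rank = 3 (the number of vectors), the set is linearly independent.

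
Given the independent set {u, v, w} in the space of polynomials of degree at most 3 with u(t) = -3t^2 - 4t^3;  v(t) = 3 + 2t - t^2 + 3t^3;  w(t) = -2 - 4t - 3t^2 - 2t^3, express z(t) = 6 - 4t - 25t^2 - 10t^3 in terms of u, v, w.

z = 4u + 4v + 3w

Take coordinate vectors relative to {1, t, …, t^3}.
Solve the system with u, v, w as columns and z as the right-hand side.
The system has the unique solution (a₁, a₂, a₃) = (4, 4, 3).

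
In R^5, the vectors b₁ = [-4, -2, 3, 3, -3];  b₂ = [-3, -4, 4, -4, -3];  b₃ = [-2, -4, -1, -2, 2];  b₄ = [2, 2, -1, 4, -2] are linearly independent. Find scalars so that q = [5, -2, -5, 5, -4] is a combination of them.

q = -b₁ + b₂ + 2b₃ + 4b₄

Solve the system with b₁, b₂, b₃, b₄ as columns and q as the right-hand side.
Back-substitution yields (a₁, …, a₄) = (-1, 1, 2, 4).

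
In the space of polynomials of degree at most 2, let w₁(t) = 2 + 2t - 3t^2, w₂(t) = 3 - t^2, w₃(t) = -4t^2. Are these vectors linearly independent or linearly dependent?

linearly independent

Write each element as a coordinate vector in ℝ³ using {1, t, t^2}.
Row-reduce the matrix whose columns are w₁, w₂, w₃.
The reduction yields 3 nonzero rows, so the rank is 3.
Since rank = 3 (the number of vectors), the set is linearly independent.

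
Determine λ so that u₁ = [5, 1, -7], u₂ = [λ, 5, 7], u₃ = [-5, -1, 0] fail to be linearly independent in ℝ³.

Dependence holds iff the 3×3 matrix [u₁ u₂ u₃] is singular.
The determinant works out to 7*λ - 175.
Solving 7*λ - 175 = 0 yields λ = 25.

λ = 25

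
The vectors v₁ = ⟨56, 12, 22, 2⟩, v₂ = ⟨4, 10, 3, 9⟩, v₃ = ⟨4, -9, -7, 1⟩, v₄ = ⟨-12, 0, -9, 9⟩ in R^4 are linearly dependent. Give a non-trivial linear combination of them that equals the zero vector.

Write the vectors as columns of a matrix and find a nonzero vector in its null space.
The free variable yields coefficients (1, -3, -2, 3) (any nonzero multiple also works).

v₁ - 3v₂ - 2v₃ + 3v₄ = 0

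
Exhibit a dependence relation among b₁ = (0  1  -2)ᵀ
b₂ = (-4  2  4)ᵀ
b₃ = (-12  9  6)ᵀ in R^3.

Solve the homogeneous system with b₁, b₂, b₃ as columns by row-reducing the coefficient matrix.
One solution (up to scaling) is (3, 3, -1).

3b₁ + 3b₂ - b₃ = 0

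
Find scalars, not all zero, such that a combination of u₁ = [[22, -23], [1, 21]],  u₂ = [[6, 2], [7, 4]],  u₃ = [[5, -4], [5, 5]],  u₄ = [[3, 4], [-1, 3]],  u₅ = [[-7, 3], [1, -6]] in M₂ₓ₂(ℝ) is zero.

u₁ + u₂ - 2u₃ + u₄ + 3u₅ = 0

Take coordinates with respect to {E₁₁, E₁₂, E₂₁, E₂₂}.
Row-reduce the matrix with u₁, u₂, u₃, u₄, u₅ as columns; the null space gives the coefficients.
One solution (up to scaling) is (1, 1, -2, 1, 3).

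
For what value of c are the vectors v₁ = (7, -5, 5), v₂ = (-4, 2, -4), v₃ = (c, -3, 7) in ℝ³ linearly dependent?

c = 33/5

The set is linearly dependent precisely when det[v₁; v₂; v₃] = 0.
Expanding, det = 10*c - 66.
Solving 10*c - 66 = 0 yields c = 33/5.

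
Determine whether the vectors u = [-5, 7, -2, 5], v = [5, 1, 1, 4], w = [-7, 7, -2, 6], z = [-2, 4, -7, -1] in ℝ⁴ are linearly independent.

linearly independent

Row-reduce the matrix whose columns are u, v, w, z.
The reduction yields 4 nonzero rows, so the rank is 4.
Since rank = 4 (the number of vectors), the set is linearly independent.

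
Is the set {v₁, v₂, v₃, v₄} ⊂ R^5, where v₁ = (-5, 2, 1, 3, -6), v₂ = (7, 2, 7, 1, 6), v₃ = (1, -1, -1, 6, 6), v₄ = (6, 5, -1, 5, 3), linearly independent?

Place the vectors as rows of a 4×5 matrix and reduce to echelon form.
The reduction yields 4 nonzero rows, so the rank is 4.
Since rank = 4 (the number of vectors), the set is linearly independent.

linearly independent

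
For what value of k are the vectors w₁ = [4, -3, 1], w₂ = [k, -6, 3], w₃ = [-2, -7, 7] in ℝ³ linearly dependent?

k = 39/7

The vectors are dependent exactly when the determinant of the matrix with rows w₁, w₂, w₃ vanishes.
The determinant works out to 14*k - 78.
This vanishes exactly when k = 39/7.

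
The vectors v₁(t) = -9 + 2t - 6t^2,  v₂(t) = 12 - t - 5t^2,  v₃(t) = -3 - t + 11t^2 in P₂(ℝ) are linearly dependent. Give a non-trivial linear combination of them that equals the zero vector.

v₁ + v₂ + v₃ = 0

Take coordinates with respect to {1, t, t^2}.
Write the vectors as columns of a matrix and find a nonzero vector in its null space.
A generator of the null space is (1, 1, 1).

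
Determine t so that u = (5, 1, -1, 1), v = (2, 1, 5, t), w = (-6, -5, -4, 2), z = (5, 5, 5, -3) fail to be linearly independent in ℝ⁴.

t = -28/5

Place the vectors as rows of a 4×4 matrix; dependence ⇔ determinant zero.
The determinant works out to -10*t - 56.
Setting this to zero gives t = -28/5.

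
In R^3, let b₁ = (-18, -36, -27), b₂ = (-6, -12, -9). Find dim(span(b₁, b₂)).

Apply Gaussian elimination to the matrix whose rows are b₁, b₂.
There is 1 pivot column, so rank = 1.

1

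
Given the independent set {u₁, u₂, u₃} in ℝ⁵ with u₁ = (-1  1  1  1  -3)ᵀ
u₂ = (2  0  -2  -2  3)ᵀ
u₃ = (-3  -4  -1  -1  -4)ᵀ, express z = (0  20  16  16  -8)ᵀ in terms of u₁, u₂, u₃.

Solve the system with u₁, u₂, u₃ as columns and z as the right-hand side.
Back-substitution yields (a₁, a₂, a₃) = (4, -4, -4).

z = 4u₁ - 4u₂ - 4u₃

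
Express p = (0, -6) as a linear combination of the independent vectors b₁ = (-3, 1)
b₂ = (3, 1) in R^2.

p = -3b₁ - 3b₂

Since b₁, b₂ are independent, the coefficients expressing p are uniquely determined by a linear system.
Back-substitution yields (a₁, a₂) = (-3, -3).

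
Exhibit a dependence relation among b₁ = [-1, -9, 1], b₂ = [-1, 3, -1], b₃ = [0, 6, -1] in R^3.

Set up α₁b₁ + … + α₃b₃ = 0 and solve the homogeneous system.
One solution (up to scaling) is (1, -1, 2).

b₁ - b₂ + 2b₃ = 0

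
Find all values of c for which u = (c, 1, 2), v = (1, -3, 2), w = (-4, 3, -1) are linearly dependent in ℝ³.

c = -25/3

Place the vectors as rows of a 3×3 matrix; dependence ⇔ determinant zero.
Expanding, det = -3*c - 25.
Solving -3*c - 25 = 0 yields c = -25/3.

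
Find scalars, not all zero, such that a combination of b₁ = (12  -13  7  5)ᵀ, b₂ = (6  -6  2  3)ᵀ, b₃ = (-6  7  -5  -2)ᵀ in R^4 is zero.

b₁ - b₂ + b₃ = 0

Row-reduce the matrix with b₁, b₂, b₃ as columns; the null space gives the coefficients.
A generator of the null space is (1, -1, 1).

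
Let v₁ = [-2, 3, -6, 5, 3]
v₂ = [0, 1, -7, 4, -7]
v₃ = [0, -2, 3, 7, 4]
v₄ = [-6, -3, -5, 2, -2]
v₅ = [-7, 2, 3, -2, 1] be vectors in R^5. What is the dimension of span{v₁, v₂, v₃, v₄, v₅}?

Form the matrix with v₁, v₂, v₃, v₄, v₅ as columns and reduce.
Reduction leaves 5 leading entries, giving rank 5.

dim = 5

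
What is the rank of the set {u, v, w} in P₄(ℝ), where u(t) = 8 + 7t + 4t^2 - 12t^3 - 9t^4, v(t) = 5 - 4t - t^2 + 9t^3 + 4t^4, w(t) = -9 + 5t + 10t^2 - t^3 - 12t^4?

3

Represent each element by its coordinate vector in ℝ⁵.
Put the 5×3 matrix [u|v|w] into echelon form.
Reduction leaves 3 leading entries, giving rank 3.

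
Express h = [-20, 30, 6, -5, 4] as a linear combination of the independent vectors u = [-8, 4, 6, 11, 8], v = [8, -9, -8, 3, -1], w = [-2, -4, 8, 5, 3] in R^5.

Solve the system with u, v, w as columns and h as the right-hand side.
Back-substitution yields (c₁, c₂, c₃) = (1, -2, -2).

h = u - 2v - 2w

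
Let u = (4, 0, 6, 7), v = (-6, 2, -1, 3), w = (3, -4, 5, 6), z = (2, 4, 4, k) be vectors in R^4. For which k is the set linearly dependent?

k = 58/11

The vectors are dependent exactly when the determinant of the matrix with rows u, v, w, z vanishes.
The determinant works out to 132*k - 696.
Solving 132*k - 696 = 0 yields k = 58/11.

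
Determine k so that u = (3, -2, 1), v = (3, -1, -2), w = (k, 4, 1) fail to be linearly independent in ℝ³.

k = -39/5

The vectors are dependent exactly when the determinant of the matrix with rows u, v, w vanishes.
Cofactor expansion gives det = 5*k + 39.
Setting this to zero gives k = -39/5.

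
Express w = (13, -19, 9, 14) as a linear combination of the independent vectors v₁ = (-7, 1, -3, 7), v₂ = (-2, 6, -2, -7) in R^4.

w = -v₁ - 3v₂

Write w = a₁v₁ + a₂v₂ and equate components.
Back-substitution yields (a₁, a₂) = (-1, -3).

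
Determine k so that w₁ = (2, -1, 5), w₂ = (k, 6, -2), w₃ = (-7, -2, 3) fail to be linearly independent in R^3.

Place the vectors as rows of a 3×3 matrix; dependence ⇔ determinant zero.
Expanding, det = 224 - 7*k.
Setting this to zero gives k = 32.

k = 32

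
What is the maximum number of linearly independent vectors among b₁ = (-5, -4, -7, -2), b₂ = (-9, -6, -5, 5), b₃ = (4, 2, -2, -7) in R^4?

Apply Gaussian elimination to the matrix whose rows are b₁, b₂, b₃.
Reduction leaves 2 leading entries, giving rank 2.

2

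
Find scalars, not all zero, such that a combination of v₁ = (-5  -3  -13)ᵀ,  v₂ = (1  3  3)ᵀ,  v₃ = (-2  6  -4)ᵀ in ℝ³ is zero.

Write the vectors as columns of a matrix and find a nonzero vector in its null space.
One solution (up to scaling) is (1, 3, -1).

v₁ + 3v₂ - v₃ = 0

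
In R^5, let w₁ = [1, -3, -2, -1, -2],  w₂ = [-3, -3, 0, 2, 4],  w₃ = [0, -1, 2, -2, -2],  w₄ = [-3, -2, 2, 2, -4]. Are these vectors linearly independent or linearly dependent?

linearly independent

Place the vectors as rows of a 4×5 matrix and reduce to echelon form.
The reduction yields 4 nonzero rows, so the rank is 4.
Since rank = 4 (the number of vectors), the set is linearly independent.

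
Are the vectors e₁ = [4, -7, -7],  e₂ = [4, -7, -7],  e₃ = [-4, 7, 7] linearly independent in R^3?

Two of the vectors are equal, giving an immediate dependence.

linearly dependent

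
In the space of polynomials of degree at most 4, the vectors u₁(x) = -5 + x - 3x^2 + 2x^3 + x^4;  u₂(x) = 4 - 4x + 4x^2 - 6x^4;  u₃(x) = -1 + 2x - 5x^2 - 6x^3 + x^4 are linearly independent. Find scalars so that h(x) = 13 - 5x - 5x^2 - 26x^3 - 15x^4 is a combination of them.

Identify each element with its coordinate vector in ℝ⁵ via {1, x, …, x^4}.
Set up the augmented matrix [u₁ | u₂ | u₃ | h] and row-reduce.
Back-substitution yields (α₁, α₂, α₃) = (-1, 3, 4).

h = -u₁ + 3u₂ + 4u₃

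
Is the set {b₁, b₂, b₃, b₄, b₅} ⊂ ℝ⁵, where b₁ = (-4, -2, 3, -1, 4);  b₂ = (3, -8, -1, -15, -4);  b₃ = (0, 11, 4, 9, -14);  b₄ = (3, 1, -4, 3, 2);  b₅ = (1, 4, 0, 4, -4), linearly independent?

Place the vectors as rows of a 5×5 matrix and reduce to echelon form.
The reduction yields 3 nonzero rows, so the rank is 3.
Since rank 3 < 5, the set is linearly dependent.

linearly dependent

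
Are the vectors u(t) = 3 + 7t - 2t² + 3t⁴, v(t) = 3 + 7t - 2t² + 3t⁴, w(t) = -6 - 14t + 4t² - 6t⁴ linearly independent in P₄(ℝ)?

linearly dependent

Write each element as a coordinate vector in ℝ⁵ using {1, t, …, t⁴}.
Place the vectors as rows of a 3×5 matrix and reduce to echelon form.
The reduction yields 1 nonzero row, so the rank is 1.
Since rank 1 < 3, the set is linearly dependent.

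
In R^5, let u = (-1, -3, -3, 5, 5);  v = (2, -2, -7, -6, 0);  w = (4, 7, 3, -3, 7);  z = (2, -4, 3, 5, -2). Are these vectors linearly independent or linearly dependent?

linearly independent

Row-reduce the matrix whose columns are u, v, w, z.
The reduction yields 4 nonzero rows, so the rank is 4.
Since rank = 4 (the number of vectors), the set is linearly independent.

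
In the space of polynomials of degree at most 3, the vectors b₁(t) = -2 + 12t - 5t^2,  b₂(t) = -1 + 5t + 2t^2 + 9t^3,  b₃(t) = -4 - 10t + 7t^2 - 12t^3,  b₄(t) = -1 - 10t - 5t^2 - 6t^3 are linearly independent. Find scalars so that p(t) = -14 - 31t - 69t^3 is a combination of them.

Work in coordinates with respect to the standard basis {1, t, …, t^3}.
Write p = α₁b₁ + … + α₄b₄ and equate components.
The system has the unique solution (α₁, …, α₄) = (2, -3, 3, 1).

p = 2b₁ - 3b₂ + 3b₃ + b₄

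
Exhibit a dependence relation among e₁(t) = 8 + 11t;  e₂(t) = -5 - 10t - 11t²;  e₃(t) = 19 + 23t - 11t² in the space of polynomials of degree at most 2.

Take coordinates with respect to {1, t, t²}.
Set up α₁e₁ + … + α₃e₃ = 0 and solve the homogeneous system.
The free variable yields coefficients (3, 1, -1) (any nonzero multiple also works).

3e₁ + e₂ - e₃ = 0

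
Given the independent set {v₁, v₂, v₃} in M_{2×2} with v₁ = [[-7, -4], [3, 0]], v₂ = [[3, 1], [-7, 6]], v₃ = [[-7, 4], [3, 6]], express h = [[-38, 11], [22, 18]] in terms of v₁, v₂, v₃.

h = v₁ - v₂ + 4v₃

Take coordinate vectors relative to {E₁₁, E₁₂, E₂₁, E₂₂}.
Since v₁, v₂, v₃ are independent, the coefficients expressing h are uniquely determined by a linear system.
Row-reducing the augmented matrix gives the unique coefficients (α₁, α₂, α₃) = (1, -1, 4).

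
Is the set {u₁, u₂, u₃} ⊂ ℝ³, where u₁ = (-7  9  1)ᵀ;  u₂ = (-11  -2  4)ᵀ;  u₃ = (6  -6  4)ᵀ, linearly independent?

The matrix [u₁|u₂|u₃] has determinant 578.
A nonzero determinant means the columns are linearly independent.

linearly independent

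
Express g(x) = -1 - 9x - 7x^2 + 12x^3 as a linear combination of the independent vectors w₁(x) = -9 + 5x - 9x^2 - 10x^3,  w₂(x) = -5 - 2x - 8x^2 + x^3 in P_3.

Take coordinate vectors relative to {1, x, …, x^3}.
Set up the augmented matrix [w₁ | w₂ | g] and row-reduce.
The system has the unique solution (a₁, a₂) = (-1, 2).

g = -w₁ + 2w₂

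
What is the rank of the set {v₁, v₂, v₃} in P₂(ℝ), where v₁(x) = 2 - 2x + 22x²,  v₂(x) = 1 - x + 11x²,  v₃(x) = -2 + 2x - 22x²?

1

Use coordinates relative to {1, x, x²}.
Row-reduce the 3×3 matrix with these as rows.
There is 1 pivot column, so rank = 1.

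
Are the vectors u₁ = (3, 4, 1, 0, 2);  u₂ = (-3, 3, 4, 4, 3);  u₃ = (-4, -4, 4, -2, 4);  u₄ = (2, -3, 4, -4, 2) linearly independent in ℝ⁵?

linearly independent

Row-reduce the matrix whose columns are u₁, u₂, u₃, u₄.
The reduction yields 4 nonzero rows, so the rank is 4.
Since rank = 4 (the number of vectors), the set is linearly independent.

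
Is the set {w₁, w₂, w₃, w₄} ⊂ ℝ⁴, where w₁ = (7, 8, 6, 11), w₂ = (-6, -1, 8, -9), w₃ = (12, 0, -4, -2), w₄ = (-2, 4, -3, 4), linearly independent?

linearly independent

Row-reduce the matrix whose columns are w₁, w₂, w₃, w₄.
The reduction yields 4 nonzero rows, so the rank is 4.
Since rank = 4 (the number of vectors), the set is linearly independent.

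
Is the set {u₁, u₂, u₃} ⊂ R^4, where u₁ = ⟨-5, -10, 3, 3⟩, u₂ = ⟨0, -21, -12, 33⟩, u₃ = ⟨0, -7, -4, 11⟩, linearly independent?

Place the vectors as rows of a 3×4 matrix and reduce to echelon form.
The reduction yields 2 nonzero rows, so the rank is 2.
Since rank 2 < 3, the set is linearly dependent.

linearly dependent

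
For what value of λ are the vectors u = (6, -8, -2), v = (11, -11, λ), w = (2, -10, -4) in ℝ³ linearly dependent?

λ = -2

The set is linearly dependent precisely when det[u; v; w] = 0.
The determinant works out to 44*λ + 88.
Solving 44*λ + 88 = 0 yields λ = -2.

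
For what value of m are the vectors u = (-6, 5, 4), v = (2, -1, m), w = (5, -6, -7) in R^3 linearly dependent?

m = 0

The vectors are dependent exactly when the determinant of the matrix with rows u, v, w vanishes.
Cofactor expansion gives det = -11*m.
This vanishes exactly when m = 0.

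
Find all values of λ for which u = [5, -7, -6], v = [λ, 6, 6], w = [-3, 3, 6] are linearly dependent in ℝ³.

The set is linearly dependent precisely when det[u; v; w] = 0.
Cofactor expansion gives det = 24*λ + 108.
Setting this to zero gives λ = -9/2.

λ = -9/2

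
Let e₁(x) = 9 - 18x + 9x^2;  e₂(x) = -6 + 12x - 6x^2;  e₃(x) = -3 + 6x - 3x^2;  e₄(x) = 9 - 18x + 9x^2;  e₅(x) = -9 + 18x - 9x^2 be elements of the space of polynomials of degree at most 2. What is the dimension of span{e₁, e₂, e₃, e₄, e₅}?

1

Pass to coordinate vectors with respect to the basis {1, x, x^2}.
Row-reduce the 5×3 matrix with these as rows.
Reduction leaves 1 leading entry, giving rank 1.
(With 5 elements in a 3-dimensional space the rank is at most 3.)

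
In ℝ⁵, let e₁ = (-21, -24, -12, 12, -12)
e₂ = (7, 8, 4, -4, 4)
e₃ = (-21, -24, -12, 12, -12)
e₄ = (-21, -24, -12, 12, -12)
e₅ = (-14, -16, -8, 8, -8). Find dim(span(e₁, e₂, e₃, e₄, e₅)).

1

Apply Gaussian elimination to the matrix whose rows are e₁, e₂, e₃, e₄, e₅.
Exactly 1 pivot survives; hence the rank is 1.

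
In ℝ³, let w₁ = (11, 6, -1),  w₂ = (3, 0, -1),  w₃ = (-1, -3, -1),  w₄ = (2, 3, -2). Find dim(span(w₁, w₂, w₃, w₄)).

Put the 3×4 matrix [w₁|w₂|w₃|w₄] into echelon form.
Exactly 3 pivots survive; hence the rank is 3.
(With 4 elements in a 3-dimensional space the rank is at most 3.)

dim = 3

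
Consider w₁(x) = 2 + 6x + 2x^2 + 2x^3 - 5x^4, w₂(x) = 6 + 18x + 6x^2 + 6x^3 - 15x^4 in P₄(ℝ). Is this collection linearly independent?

Take coordinates with respect to the standard basis {1, x, …, x^4}.
Place the vectors as rows of a 2×5 matrix and reduce to echelon form.
The reduction yields 1 nonzero row, so the rank is 1.
Since rank 1 < 2, the set is linearly dependent.

linearly dependent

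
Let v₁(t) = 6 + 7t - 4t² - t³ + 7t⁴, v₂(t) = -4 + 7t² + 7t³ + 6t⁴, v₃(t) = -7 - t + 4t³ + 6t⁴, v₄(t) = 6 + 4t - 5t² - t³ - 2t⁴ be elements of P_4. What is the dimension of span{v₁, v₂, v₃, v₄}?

Pass to coordinate vectors with respect to the basis {1, t, …, t⁴}.
Form the matrix with v₁, v₂, v₃, v₄ as columns and reduce.
The echelon form has 4 nonzero rows, so the rank is 4.

4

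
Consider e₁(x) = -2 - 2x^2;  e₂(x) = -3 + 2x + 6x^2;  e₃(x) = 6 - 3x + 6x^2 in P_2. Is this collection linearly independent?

Write each element as a coordinate vector in ℝ³ using {1, x, x^2}.
Form the 3×3 matrix with these as columns; its determinant is -54.
A nonzero determinant means the columns are linearly independent.

linearly independent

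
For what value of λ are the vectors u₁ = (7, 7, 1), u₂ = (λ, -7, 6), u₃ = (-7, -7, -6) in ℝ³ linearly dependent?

Dependence holds iff the 3×3 matrix [u₁ u₂ u₃] is singular.
Cofactor expansion gives det = 35*λ + 245.
Setting this to zero gives λ = -7.

λ = -7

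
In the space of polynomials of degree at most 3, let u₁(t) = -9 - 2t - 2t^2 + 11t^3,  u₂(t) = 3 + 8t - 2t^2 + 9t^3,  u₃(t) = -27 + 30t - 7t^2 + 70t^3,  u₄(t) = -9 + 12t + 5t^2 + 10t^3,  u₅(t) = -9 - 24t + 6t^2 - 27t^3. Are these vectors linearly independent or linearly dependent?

Take coordinates with respect to the standard basis {1, t, …, t^3}.
There are 5 vectors in a 4-dimensional space, so they cannot be linearly independent.

linearly dependent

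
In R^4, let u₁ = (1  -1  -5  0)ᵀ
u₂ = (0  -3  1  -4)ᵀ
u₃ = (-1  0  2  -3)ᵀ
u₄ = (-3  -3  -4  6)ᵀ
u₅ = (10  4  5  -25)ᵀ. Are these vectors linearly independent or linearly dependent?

There are 5 vectors in a 4-dimensional space, so they cannot be linearly independent.

linearly dependent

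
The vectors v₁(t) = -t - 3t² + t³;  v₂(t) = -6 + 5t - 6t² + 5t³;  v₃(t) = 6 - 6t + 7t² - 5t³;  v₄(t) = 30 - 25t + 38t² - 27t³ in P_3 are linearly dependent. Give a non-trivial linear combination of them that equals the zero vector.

2v₁ + 3v₂ - 2v₃ + v₄ = 0

Write each element as a vector in ℝ⁴ using {1, t, …, t³}.
Solve the homogeneous system with v₁, v₂, v₃, v₄ as columns by row-reducing the coefficient matrix.
A generator of the null space is (2, 3, -2, 1).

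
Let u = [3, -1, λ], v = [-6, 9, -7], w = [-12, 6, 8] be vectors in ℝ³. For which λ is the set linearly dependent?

λ = -35/12

Dependence holds iff the 3×3 matrix [u v w] is singular.
Cofactor expansion gives det = 72*λ + 210.
This vanishes exactly when λ = -35/12.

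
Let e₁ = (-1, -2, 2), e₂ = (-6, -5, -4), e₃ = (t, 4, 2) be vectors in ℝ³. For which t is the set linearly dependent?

t = 13/3

The vectors are dependent exactly when the determinant of the matrix with rows e₁, e₂, e₃ vanishes.
Expanding, det = 18*t - 78.
Setting this to zero gives t = 13/3.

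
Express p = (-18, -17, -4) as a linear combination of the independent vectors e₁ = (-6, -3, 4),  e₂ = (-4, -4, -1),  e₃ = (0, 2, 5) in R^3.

Write p = a₁e₁ + … + a₃e₃ and equate components.
Back-substitution yields (a₁, a₂, a₃) = (1, 3, -1).

p = e₁ + 3e₂ - e₃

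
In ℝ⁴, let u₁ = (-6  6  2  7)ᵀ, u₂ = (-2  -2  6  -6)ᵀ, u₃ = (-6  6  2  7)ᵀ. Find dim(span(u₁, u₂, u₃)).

dim = 2

Form the matrix with u₁, u₂, u₃ as columns and reduce.
There are 2 pivot columns, so rank = 2.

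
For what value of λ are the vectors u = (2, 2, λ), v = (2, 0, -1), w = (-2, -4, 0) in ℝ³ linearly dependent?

λ = -1/2

Place the vectors as rows of a 3×3 matrix; dependence ⇔ determinant zero.
The determinant works out to -8*λ - 4.
This vanishes exactly when λ = -1/2.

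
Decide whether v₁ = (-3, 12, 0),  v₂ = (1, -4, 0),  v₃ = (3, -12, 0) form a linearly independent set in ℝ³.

Place the vectors as rows of a 3×3 matrix and reduce to echelon form.
The reduction yields 1 nonzero row, so the rank is 1.
Since rank 1 < 3, the set is linearly dependent.
Indeed v₁ + 3v₂ = 0.

linearly dependent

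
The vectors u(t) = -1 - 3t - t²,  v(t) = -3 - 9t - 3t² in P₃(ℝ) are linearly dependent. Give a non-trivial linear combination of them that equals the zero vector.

3u - v = 0

Pass to coordinate vectors relative to the basis {1, t, …, t³}.
Solve the homogeneous system with u, v as columns by row-reducing the coefficient matrix.
One solution (up to scaling) is (3, -1).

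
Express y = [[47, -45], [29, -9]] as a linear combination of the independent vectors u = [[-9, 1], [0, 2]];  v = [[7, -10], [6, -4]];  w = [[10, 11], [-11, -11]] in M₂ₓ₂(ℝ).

y = -4u + 3v - w

Work in coordinates with respect to the standard basis {E₁₁, E₁₂, E₂₁, E₂₂}.
Set up the augmented matrix [u | v | w | y] and row-reduce.
Back-substitution yields (α₁, α₂, α₃) = (-4, 3, -1).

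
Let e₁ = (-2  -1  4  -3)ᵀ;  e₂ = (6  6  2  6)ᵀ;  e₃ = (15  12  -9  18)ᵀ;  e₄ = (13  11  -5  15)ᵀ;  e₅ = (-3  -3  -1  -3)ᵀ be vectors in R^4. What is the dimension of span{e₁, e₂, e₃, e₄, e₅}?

dim = 2

Put the 4×5 matrix [e₁|e₂|e₃|e₄|e₅] into echelon form.
Exactly 2 pivots survive; hence the rank is 2.
(With 5 elements in a 4-dimensional space the rank is at most 4.)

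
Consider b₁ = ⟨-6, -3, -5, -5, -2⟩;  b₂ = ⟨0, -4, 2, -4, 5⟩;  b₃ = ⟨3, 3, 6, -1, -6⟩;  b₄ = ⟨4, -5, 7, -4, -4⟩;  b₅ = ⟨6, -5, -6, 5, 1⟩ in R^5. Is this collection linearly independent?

linearly independent

Row-reduce the matrix whose columns are b₁, b₂, b₃, b₄, b₅.
The reduction yields 5 nonzero rows, so the rank is 5.
Since rank = 5 (the number of vectors), the set is linearly independent.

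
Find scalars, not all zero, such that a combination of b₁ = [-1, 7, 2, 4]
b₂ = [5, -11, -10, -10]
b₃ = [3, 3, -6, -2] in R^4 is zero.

Solve the homogeneous system with b₁, b₂, b₃ as columns by row-reducing the coefficient matrix.
The free variable yields coefficients (2, 1, -1) (any nonzero multiple also works).

2b₁ + b₂ - b₃ = 0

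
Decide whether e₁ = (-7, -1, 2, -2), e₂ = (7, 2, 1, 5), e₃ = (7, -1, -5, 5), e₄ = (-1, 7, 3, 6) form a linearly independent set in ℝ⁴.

The matrix [e₁|e₂|e₃|e₄] has determinant -861.
A nonzero determinant means the columns are linearly independent.

linearly independent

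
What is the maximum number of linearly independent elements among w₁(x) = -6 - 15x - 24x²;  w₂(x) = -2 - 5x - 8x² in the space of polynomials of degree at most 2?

Use coordinates relative to {1, x, x²}.
Form the matrix with w₁, w₂ as columns and reduce.
The echelon form has 1 nonzero row, so the rank is 1.

1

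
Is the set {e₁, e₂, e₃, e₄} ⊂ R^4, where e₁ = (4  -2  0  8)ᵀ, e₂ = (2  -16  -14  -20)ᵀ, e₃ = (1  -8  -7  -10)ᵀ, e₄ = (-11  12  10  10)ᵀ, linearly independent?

One vector is a scalar multiple of another, so the set is dependent.

linearly dependent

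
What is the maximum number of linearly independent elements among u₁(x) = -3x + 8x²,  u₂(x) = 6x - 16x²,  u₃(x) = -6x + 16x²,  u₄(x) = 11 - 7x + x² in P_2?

Pass to coordinate vectors with respect to the basis {1, x, x²}.
Apply Gaussian elimination to the matrix whose rows are u₁, u₂, u₃, u₄.
Reduction leaves 2 leading entries, giving rank 2.
(With 4 elements in a 3-dimensional space the rank is at most 3.)

2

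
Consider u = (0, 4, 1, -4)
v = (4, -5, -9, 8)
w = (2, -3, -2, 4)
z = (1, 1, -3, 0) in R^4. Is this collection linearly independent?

The matrix [u|v|w|z] has determinant 0.
A zero determinant means the columns are linearly dependent.
Indeed u + v - w - 2z = 0.

linearly dependent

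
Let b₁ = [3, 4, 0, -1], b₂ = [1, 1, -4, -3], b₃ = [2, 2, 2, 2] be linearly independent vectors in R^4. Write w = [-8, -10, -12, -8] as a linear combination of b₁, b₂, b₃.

Write w = α₁b₁ + … + α₃b₃ and equate components.
Row-reducing the augmented matrix gives the unique coefficients (α₁, α₂, α₃) = (-2, 2, -2).

w = -2b₁ + 2b₂ - 2b₃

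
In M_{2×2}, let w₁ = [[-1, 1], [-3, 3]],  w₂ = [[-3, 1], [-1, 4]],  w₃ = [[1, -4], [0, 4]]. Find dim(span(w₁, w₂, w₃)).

Use coordinates relative to {E₁₁, E₁₂, E₂₁, E₂₂}.
Put the 4×3 matrix [w₁|w₂|w₃] into echelon form.
There are 3 pivot columns, so rank = 3.

dim = 3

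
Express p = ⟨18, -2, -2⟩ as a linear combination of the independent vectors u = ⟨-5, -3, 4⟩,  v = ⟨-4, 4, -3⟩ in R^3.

Since u, v are independent, the coefficients expressing p are uniquely determined by a linear system.
The system has the unique solution (a₁, a₂) = (-2, -2).

p = -2u - 2v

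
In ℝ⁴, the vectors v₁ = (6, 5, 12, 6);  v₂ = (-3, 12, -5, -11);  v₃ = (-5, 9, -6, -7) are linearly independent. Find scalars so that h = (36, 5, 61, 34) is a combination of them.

Solve the system with v₁, v₂, v₃ as columns and h as the right-hand side.
Row-reducing the augmented matrix gives the unique coefficients (α₁, α₂, α₃) = (4, 1, -3).

h = 4v₁ + v₂ - 3v₃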